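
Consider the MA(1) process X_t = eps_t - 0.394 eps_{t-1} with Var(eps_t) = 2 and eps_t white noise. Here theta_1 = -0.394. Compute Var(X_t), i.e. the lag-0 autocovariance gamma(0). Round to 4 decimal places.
\gamma(0) = 2.3105

For an MA(q) process X_t = eps_t + sum_i theta_i eps_{t-i} with
Var(eps_t) = sigma^2, the variance is
  gamma(0) = sigma^2 * (1 + sum_i theta_i^2).
  sum_i theta_i^2 = (-0.394)^2 = 0.155236.
  gamma(0) = 2 * (1 + 0.155236) = 2 * 1.155236 = 2.310472, which rounds to 2.3105.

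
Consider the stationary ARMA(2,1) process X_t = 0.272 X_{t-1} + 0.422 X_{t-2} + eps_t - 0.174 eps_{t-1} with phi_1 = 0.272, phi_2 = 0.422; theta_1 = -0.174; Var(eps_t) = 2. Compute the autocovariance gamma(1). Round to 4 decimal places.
\gamma(1) = 0.6724

Multiply the model equation by X_{t-k} and take expectations. With theta_0 = psi_0 = 1 and psi_j the MA(infinity) weights, this gives
  gamma(k) - sum_i phi_i gamma(k-i) = c_k,
  c_k = sigma^2 * sum_{j=k..q} theta_j psi_{j-k}   (c_k = 0 for k > q),
using gamma(-m) = gamma(m).
psi-weights needed (psi_j = theta_j + sum_i phi_i psi_{j-i}):
  psi_1 = theta_1 + phi_1 = -0.174 + (0.272) = 0.098
Right-hand sides:
  c_0 = sigma^2 (1 + theta_1 psi_1) = 2 * (1 + (-0.174)(0.098)) = 2 * 0.982948 = 1.965896
  c_1 = sigma^2 theta_1 = 2 * (-0.174) = -0.348
  c_2 = 0
Equations for k = 0, 1, 2 (AR order 2, c_2 = 0):
  (E0) gamma(0) = phi_1 gamma(1) + phi_2 gamma(2) + c_0
  (E1) gamma(1) = phi_1 gamma(0) + phi_2 gamma(1) + c_1
  (E2) gamma(2) = phi_1 gamma(1) + phi_2 gamma(0)
From (E1): gamma(1) = A gamma(0) + B with
  A = phi_1 / (1 - phi_2) = 0.272 / 0.578 = 0.470588,   B = c_1 / (1 - phi_2) = -0.348 / 0.578 = -0.602076.
Insert (E2) into (E0): gamma(0) (1 - phi_2^2) = phi_1 (1 + phi_2) gamma(1) + c_0.
  phi_1 (1 + phi_2) = (0.272)(1.422) = 0.386784,   1 - phi_2^2 = 0.821916.
Replace gamma(1) by A gamma(0) + B and collect gamma(0):
  gamma(0) [0.821916 - (0.386784)(0.470588)] = (0.386784)(-0.602076) + 1.965896
  gamma(0) * 0.6399 = 1.733023
  gamma(0) = 1.733023 / 0.6399 = 2.708271.
  gamma(1) = A gamma(0) + B = (0.470588)(2.708271) + (-0.602076) = 0.672404.
Therefore gamma(1) = 0.6724 (to 4 decimal places).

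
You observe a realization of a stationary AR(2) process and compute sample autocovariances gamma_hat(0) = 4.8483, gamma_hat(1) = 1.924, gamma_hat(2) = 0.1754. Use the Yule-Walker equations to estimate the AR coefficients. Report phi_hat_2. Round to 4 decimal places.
\hat\phi_{2} = -0.1440

The Yule-Walker equations for an AR(p) process read, in matrix form,
  Gamma_p phi = r_p,   with   (Gamma_p)_{ij} = gamma(|i - j|),
                       (r_p)_i = gamma(i),   i,j = 1..p.
Substitute the sample gammas (Toeplitz matrix and right-hand side of size 2):
  Gamma_p = [[4.8483, 1.924], [1.924, 4.8483]]
  r_p     = [1.924, 0.1754]
Written out:
  4.8483 phi_1 + 1.924 phi_2 = 1.924
  1.924 phi_1 + 4.8483 phi_2 = 0.1754
Solve by Cramer's rule:
  det = gamma(0)^2 - gamma(1)^2 = (4.8483)^2 - (1.924)^2 = 23.50601289 - 3.701776 = 19.80423689
  phi_hat_1 = [gamma(1) gamma(0) - gamma(1) gamma(2)] / det = [(1.924)(4.8483) - (1.924)(0.1754)] / 19.80423689 = 8.9906596 / 19.80423689 = 0.454
  phi_hat_2 = [gamma(0) gamma(2) - gamma(1)^2] / det = [(4.8483)(0.1754) - (1.924)^2] / 19.80423689 = -2.85138418 / 19.80423689 = -0.144
So phi_hat = [0.4540, -0.1440].
Therefore phi_hat_2 = -0.1440.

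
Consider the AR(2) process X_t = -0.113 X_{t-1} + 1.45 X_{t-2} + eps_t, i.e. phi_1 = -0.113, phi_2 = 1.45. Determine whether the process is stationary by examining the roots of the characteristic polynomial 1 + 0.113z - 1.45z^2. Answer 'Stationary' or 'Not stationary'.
\text{Not stationary}

The AR(p) characteristic polynomial is P(z) = 1 + 0.113z - 1.45z^2.
Stationarity requires all roots to lie outside the unit circle, i.e. |z| > 1 for every root.
Set 1 + (0.113) z + (-1.45) z^2 = 0, i.e. a z^2 + b z + c = 0 with a = -1.45, b = 0.113, c = 1.
Discriminant D = b^2 - 4ac = (0.113)^2 - 4*(-1.45)*1 = 0.012769 - (-5.8) = 5.812769.
D >= 0, so the roots are real: z = (-b +/- sqrt(D)) / (2a) = (-0.113 +/- 2.410968) / (-2.9).
  z_1 = (-0.113 + 2.410968) / (-2.9) = -0.7924,   |z_1| = 0.7924.
  z_2 = (-0.113 - 2.410968) / (-2.9) = 0.8703,   |z_2| = 0.8703.
Moduli of all roots: 0.7924, 0.8703.
All moduli strictly greater than 1? No.
Verdict: Not stationary.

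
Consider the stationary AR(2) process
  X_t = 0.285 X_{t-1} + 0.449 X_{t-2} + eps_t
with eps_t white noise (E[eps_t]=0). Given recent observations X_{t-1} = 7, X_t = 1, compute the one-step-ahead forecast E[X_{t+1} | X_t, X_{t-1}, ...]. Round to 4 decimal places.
E[X_{t+1} \mid \mathcal F_t] = 3.4280

For an AR(p) model X_t = c + sum_i phi_i X_{t-i} + eps_t, the
one-step-ahead conditional mean is
  E[X_{t+1} | X_t, ...] = c + sum_i phi_i X_{t+1-i}.
Substitute known values:
  E[X_{t+1} | ...] = (0.285) * (1) + (0.449) * (7)
                   = 3.4280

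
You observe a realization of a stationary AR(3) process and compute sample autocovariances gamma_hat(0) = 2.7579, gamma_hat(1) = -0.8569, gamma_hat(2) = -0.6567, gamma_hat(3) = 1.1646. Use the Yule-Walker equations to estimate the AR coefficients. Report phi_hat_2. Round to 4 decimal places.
\hat\phi_{2} = -0.2580

The Yule-Walker equations for an AR(p) process read, in matrix form,
  Gamma_p phi = r_p,   with   (Gamma_p)_{ij} = gamma(|i - j|),
                       (r_p)_i = gamma(i),   i,j = 1..p.
Substitute the sample gammas (Toeplitz matrix and right-hand side of size 3):
  Gamma_p = [[2.7579, -0.8569, -0.6567], [-0.8569, 2.7579, -0.8569], [-0.6567, -0.8569, 2.7579]]
  r_p     = [-0.8569, -0.6567, 1.1646]
Written out (R1..R3):
  (R1) 2.7579 phi_1 - 0.8569 phi_2 - 0.6567 phi_3 = -0.8569
  (R2) -0.8569 phi_1 + 2.7579 phi_2 - 0.8569 phi_3 = -0.6567
  (R3) -0.6567 phi_1 - 0.8569 phi_2 + 2.7579 phi_3 = 1.1646
Gaussian elimination:
  R2 <- R2 - (-0.8569/2.7579) R1 = R2 - (-0.310707) R1:  2.491655 phi_2 - 1.060942 phi_3 = -0.922945
  R3 <- R3 - (-0.6567/2.7579) R1 = R3 - (-0.238116) R1:  -1.060942 phi_2 + 2.601529 phi_3 = 0.960558
  R3 <- R3 - (-1.060942/2.491655) R2 = R3 - (-0.425798) R2:  2.149782 phi_3 = 0.56757
Back-substitution:
  phi_hat_3 = 0.56757 / 2.149782 = 0.264013
  phi_hat_2 = (-0.922945 - (-1.060942)(0.264013)) / 2.491655 = -0.257998
  phi_hat_1 = (-0.8569 - (-0.8569)(-0.257998) - (-0.6567)(0.264013)) / 2.7579 = -0.328004
So phi_hat = [-0.3280, -0.2580, 0.2640].
Therefore phi_hat_2 = -0.2580.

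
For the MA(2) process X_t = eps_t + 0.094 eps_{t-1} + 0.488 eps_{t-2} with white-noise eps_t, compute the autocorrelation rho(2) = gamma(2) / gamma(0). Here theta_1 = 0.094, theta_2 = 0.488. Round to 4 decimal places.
\rho(2) = 0.3913

For an MA(q) process with theta_0 = 1, the autocovariance is
  gamma(k) = sigma^2 * sum_{i=0..q-k} theta_i * theta_{i+k},
and rho(k) = gamma(k) / gamma(0). Sigma^2 cancels.
  numerator   = (1)*(0.488) = 0.488.
  denominator = (1)^2 + (0.094)^2 + (0.488)^2 = 1.24698.
  rho(2) = 0.488 / 1.24698 = 0.3913.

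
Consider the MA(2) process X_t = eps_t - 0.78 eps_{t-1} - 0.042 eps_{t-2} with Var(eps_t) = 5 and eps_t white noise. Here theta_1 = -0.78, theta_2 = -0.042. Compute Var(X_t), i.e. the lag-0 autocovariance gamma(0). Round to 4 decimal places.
\gamma(0) = 8.0508

For an MA(q) process X_t = eps_t + sum_i theta_i eps_{t-i} with
Var(eps_t) = sigma^2, the variance is
  gamma(0) = sigma^2 * (1 + sum_i theta_i^2).
  sum_i theta_i^2 = (-0.78)^2 + (-0.042)^2 = 0.6084 + 0.001764 = 0.610164.
  gamma(0) = 5 * (1 + 0.610164) = 5 * 1.610164 = 8.05082, which rounds to 8.0508.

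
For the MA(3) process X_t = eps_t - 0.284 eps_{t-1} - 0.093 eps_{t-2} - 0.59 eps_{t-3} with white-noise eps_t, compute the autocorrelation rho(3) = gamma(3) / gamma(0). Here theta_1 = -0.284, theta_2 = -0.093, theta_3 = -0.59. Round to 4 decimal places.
\rho(3) = -0.4105

For an MA(q) process with theta_0 = 1, the autocovariance is
  gamma(k) = sigma^2 * sum_{i=0..q-k} theta_i * theta_{i+k},
and rho(k) = gamma(k) / gamma(0). Sigma^2 cancels.
  numerator   = (1)*(-0.59) = -0.59.
  denominator = (1)^2 + (-0.284)^2 + (-0.093)^2 + (-0.59)^2 = 1.437405.
  rho(3) = -0.59 / 1.437405 = -0.4105.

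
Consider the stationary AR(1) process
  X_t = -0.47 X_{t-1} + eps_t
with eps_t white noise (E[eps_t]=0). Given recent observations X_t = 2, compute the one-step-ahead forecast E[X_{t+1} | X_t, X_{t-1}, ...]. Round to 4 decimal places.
E[X_{t+1} \mid \mathcal F_t] = -0.9400

For an AR(p) model X_t = c + sum_i phi_i X_{t-i} + eps_t, the
one-step-ahead conditional mean is
  E[X_{t+1} | X_t, ...] = c + sum_i phi_i X_{t+1-i}.
Substitute known values:
  E[X_{t+1} | ...] = (-0.47) * (2)
                   = -0.9400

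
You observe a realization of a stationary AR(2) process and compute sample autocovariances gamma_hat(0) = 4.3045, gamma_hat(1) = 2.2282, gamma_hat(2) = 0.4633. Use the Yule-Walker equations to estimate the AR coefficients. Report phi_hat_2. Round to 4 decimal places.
\hat\phi_{2} = -0.2190

The Yule-Walker equations for an AR(p) process read, in matrix form,
  Gamma_p phi = r_p,   with   (Gamma_p)_{ij} = gamma(|i - j|),
                       (r_p)_i = gamma(i),   i,j = 1..p.
Substitute the sample gammas (Toeplitz matrix and right-hand side of size 2):
  Gamma_p = [[4.3045, 2.2282], [2.2282, 4.3045]]
  r_p     = [2.2282, 0.4633]
Written out:
  4.3045 phi_1 + 2.2282 phi_2 = 2.2282
  2.2282 phi_1 + 4.3045 phi_2 = 0.4633
Solve by Cramer's rule:
  det = gamma(0)^2 - gamma(1)^2 = (4.3045)^2 - (2.2282)^2 = 18.52872025 - 4.96487524 = 13.56384501
  phi_hat_1 = [gamma(1) gamma(0) - gamma(1) gamma(2)] / det = [(2.2282)(4.3045) - (2.2282)(0.4633)] / 13.56384501 = 8.55896184 / 13.56384501 = 0.631
  phi_hat_2 = [gamma(0) gamma(2) - gamma(1)^2] / det = [(4.3045)(0.4633) - (2.2282)^2] / 13.56384501 = -2.97060039 / 13.56384501 = -0.219
So phi_hat = [0.6310, -0.2190].
Therefore phi_hat_2 = -0.2190.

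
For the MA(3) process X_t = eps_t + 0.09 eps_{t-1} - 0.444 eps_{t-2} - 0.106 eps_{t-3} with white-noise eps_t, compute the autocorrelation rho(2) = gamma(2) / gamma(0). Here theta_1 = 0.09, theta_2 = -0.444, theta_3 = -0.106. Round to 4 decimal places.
\rho(2) = -0.3728

For an MA(q) process with theta_0 = 1, the autocovariance is
  gamma(k) = sigma^2 * sum_{i=0..q-k} theta_i * theta_{i+k},
and rho(k) = gamma(k) / gamma(0). Sigma^2 cancels.
  numerator   = (1)*(-0.444) + (0.09)*(-0.106) = -0.45354.
  denominator = (1)^2 + (0.09)^2 + (-0.444)^2 + (-0.106)^2 = 1.216472.
  rho(2) = -0.45354 / 1.216472 = -0.3728.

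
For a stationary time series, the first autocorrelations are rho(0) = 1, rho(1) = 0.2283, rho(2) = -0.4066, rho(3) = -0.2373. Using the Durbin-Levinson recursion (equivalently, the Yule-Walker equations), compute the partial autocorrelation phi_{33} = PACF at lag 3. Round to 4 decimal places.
\phi_{33} = 0.0151

The PACF at lag k is phi_{kk}, the last component of the solution
to the Yule-Walker system G_k phi = r_k where
  (G_k)_{ij} = rho(|i - j|), (r_k)_i = rho(i), i,j = 1..k.
Equivalently, Durbin-Levinson gives phi_{kk} iteratively:
  phi_{11} = rho(1)
  phi_{kk} = [rho(k) - sum_{j=1..k-1} phi_{k-1,j} rho(k-j)]
            / [1 - sum_{j=1..k-1} phi_{k-1,j} rho(j)],
  phi_{k,j} = phi_{k-1,j} - phi_{kk} phi_{k-1,k-j},  j = 1..k-1.
Step k = 1:
  phi_11 = rho(1) = 0.2283.
Step k = 2:
  phi_22 = [rho(2) - phi_11 rho(1)] / [1 - phi_11 rho(1)] = [-0.4066 - (0.2283)(0.2283)] / [1 - (0.2283)(0.2283)]
         = -0.45872089 / 0.94787911 = -0.483945.
  Update: phi_21 = phi_11 - phi_22 phi_11 = 0.2283 - (-0.483945)(0.2283) = 0.338785.
Step k = 3:
  phi_33 = [rho(3) - phi_21 rho(2) - phi_22 rho(1)] / [1 - phi_21 rho(1) - phi_22 rho(2)]
    numerator   = -0.2373 - (0.338785)(-0.4066) - (-0.483945)(0.2283) = 0.01093432
    denominator = 1 - (0.338785)(0.2283) - (-0.483945)(-0.4066) = 0.72588365
  phi_33 = 0.01093432 / 0.72588365 = 0.0151.
Therefore phi_{33} = 0.0151.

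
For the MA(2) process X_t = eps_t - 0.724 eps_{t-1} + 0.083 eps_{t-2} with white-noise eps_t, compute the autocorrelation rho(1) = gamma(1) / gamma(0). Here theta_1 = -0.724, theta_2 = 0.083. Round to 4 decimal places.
\rho(1) = -0.5121

For an MA(q) process with theta_0 = 1, the autocovariance is
  gamma(k) = sigma^2 * sum_{i=0..q-k} theta_i * theta_{i+k},
and rho(k) = gamma(k) / gamma(0). Sigma^2 cancels.
  numerator   = (1)*(-0.724) + (-0.724)*(0.083) = -0.784092.
  denominator = (1)^2 + (-0.724)^2 + (0.083)^2 = 1.531065.
  rho(1) = -0.784092 / 1.531065 = -0.5121.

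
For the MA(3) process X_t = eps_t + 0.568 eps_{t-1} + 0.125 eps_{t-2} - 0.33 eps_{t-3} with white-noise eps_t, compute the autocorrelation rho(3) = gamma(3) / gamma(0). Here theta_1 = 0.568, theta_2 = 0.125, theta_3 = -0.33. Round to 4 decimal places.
\rho(3) = -0.2280

For an MA(q) process with theta_0 = 1, the autocovariance is
  gamma(k) = sigma^2 * sum_{i=0..q-k} theta_i * theta_{i+k},
and rho(k) = gamma(k) / gamma(0). Sigma^2 cancels.
  numerator   = (1)*(-0.33) = -0.33.
  denominator = (1)^2 + (0.568)^2 + (0.125)^2 + (-0.33)^2 = 1.447149.
  rho(3) = -0.33 / 1.447149 = -0.2280.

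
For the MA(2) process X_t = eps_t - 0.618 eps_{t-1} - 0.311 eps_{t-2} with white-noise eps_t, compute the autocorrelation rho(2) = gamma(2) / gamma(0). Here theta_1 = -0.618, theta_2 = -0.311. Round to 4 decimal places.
\rho(2) = -0.2103

For an MA(q) process with theta_0 = 1, the autocovariance is
  gamma(k) = sigma^2 * sum_{i=0..q-k} theta_i * theta_{i+k},
and rho(k) = gamma(k) / gamma(0). Sigma^2 cancels.
  numerator   = (1)*(-0.311) = -0.311.
  denominator = (1)^2 + (-0.618)^2 + (-0.311)^2 = 1.478645.
  rho(2) = -0.311 / 1.478645 = -0.2103.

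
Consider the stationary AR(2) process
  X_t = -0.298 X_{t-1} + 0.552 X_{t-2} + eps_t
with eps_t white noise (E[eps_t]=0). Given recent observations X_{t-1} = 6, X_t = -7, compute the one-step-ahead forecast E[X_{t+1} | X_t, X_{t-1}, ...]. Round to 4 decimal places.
E[X_{t+1} \mid \mathcal F_t] = 5.3980

For an AR(p) model X_t = c + sum_i phi_i X_{t-i} + eps_t, the
one-step-ahead conditional mean is
  E[X_{t+1} | X_t, ...] = c + sum_i phi_i X_{t+1-i}.
Substitute known values:
  E[X_{t+1} | ...] = (-0.298) * (-7) + (0.552) * (6)
                   = 5.3980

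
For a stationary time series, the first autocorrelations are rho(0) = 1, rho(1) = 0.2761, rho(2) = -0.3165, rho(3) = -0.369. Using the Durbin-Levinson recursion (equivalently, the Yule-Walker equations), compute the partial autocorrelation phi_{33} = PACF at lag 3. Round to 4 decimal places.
\phi_{33} = -0.1679

The PACF at lag k is phi_{kk}, the last component of the solution
to the Yule-Walker system G_k phi = r_k where
  (G_k)_{ij} = rho(|i - j|), (r_k)_i = rho(i), i,j = 1..k.
Equivalently, Durbin-Levinson gives phi_{kk} iteratively:
  phi_{11} = rho(1)
  phi_{kk} = [rho(k) - sum_{j=1..k-1} phi_{k-1,j} rho(k-j)]
            / [1 - sum_{j=1..k-1} phi_{k-1,j} rho(j)],
  phi_{k,j} = phi_{k-1,j} - phi_{kk} phi_{k-1,k-j},  j = 1..k-1.
Step k = 1:
  phi_11 = rho(1) = 0.2761.
Step k = 2:
  phi_22 = [rho(2) - phi_11 rho(1)] / [1 - phi_11 rho(1)] = [-0.3165 - (0.2761)(0.2761)] / [1 - (0.2761)(0.2761)]
         = -0.39273121 / 0.92376879 = -0.42514.
  Update: phi_21 = phi_11 - phi_22 phi_11 = 0.2761 - (-0.42514)(0.2761) = 0.393481.
Step k = 3:
  phi_33 = [rho(3) - phi_21 rho(2) - phi_22 rho(1)] / [1 - phi_21 rho(1) - phi_22 rho(2)]
    numerator   = -0.369 - (0.393481)(-0.3165) - (-0.42514)(0.2761) = -0.127082
    denominator = 1 - (0.393481)(0.2761) - (-0.42514)(-0.3165) = 0.75680298
  phi_33 = -0.127082 / 0.75680298 = -0.1679.
Therefore phi_{33} = -0.1679.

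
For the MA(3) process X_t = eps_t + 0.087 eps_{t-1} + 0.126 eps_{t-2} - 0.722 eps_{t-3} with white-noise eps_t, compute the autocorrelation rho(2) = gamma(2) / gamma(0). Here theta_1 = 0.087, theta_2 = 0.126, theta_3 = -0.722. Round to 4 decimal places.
\rho(2) = 0.0409

For an MA(q) process with theta_0 = 1, the autocovariance is
  gamma(k) = sigma^2 * sum_{i=0..q-k} theta_i * theta_{i+k},
and rho(k) = gamma(k) / gamma(0). Sigma^2 cancels.
  numerator   = (1)*(0.126) + (0.087)*(-0.722) = 0.063186.
  denominator = (1)^2 + (0.087)^2 + (0.126)^2 + (-0.722)^2 = 1.544729.
  rho(2) = 0.063186 / 1.544729 = 0.0409.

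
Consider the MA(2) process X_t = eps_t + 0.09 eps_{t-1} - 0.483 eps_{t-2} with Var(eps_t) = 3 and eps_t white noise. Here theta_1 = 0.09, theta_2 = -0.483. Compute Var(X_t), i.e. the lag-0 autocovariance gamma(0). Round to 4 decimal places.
\gamma(0) = 3.7242

For an MA(q) process X_t = eps_t + sum_i theta_i eps_{t-i} with
Var(eps_t) = sigma^2, the variance is
  gamma(0) = sigma^2 * (1 + sum_i theta_i^2).
  sum_i theta_i^2 = (0.09)^2 + (-0.483)^2 = 0.0081 + 0.233289 = 0.241389.
  gamma(0) = 3 * (1 + 0.241389) = 3 * 1.241389 = 3.724167, which rounds to 3.7242.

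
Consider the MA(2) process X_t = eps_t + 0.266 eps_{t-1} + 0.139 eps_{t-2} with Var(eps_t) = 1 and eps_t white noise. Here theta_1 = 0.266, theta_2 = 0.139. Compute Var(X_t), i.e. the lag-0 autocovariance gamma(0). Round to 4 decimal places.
\gamma(0) = 1.0901

For an MA(q) process X_t = eps_t + sum_i theta_i eps_{t-i} with
Var(eps_t) = sigma^2, the variance is
  gamma(0) = sigma^2 * (1 + sum_i theta_i^2).
  sum_i theta_i^2 = (0.266)^2 + (0.139)^2 = 0.070756 + 0.019321 = 0.090077.
  gamma(0) = 1 * (1 + 0.090077) = 1 * 1.090077 = 1.090077, which rounds to 1.0901.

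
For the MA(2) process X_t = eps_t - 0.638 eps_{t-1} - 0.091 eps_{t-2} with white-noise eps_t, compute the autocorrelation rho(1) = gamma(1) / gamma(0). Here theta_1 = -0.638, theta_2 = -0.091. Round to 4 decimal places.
\rho(1) = -0.4098

For an MA(q) process with theta_0 = 1, the autocovariance is
  gamma(k) = sigma^2 * sum_{i=0..q-k} theta_i * theta_{i+k},
and rho(k) = gamma(k) / gamma(0). Sigma^2 cancels.
  numerator   = (1)*(-0.638) + (-0.638)*(-0.091) = -0.579942.
  denominator = (1)^2 + (-0.638)^2 + (-0.091)^2 = 1.415325.
  rho(1) = -0.579942 / 1.415325 = -0.4098.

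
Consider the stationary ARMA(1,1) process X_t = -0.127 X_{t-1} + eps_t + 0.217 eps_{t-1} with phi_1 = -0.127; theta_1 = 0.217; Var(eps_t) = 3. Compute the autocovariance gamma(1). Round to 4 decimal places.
\gamma(1) = 0.2669

Multiply the model equation by X_{t-k} and take expectations. With theta_0 = psi_0 = 1 and psi_j the MA(infinity) weights, this gives
  gamma(k) - sum_i phi_i gamma(k-i) = c_k,
  c_k = sigma^2 * sum_{j=k..q} theta_j psi_{j-k}   (c_k = 0 for k > q),
using gamma(-m) = gamma(m).
psi-weights needed (psi_j = theta_j + sum_i phi_i psi_{j-i}):
  psi_1 = theta_1 + phi_1 = 0.217 + (-0.127) = 0.09
Right-hand sides:
  c_0 = sigma^2 (1 + theta_1 psi_1) = 3 * (1 + (0.217)(0.09)) = 3 * 1.01953 = 3.05859
  c_1 = sigma^2 theta_1 = 3 * (0.217) = 0.651
  c_2 = 0
Equations for k = 0 and k = 1 (AR order 1):
  gamma(0) = phi_1 gamma(1) + c_0
  gamma(1) = phi_1 gamma(0) + c_1
Substituting the second into the first: gamma(0) (1 - phi_1^2) = c_0 + phi_1 c_1, so
  gamma(0) = (c_0 + phi_1 c_1) / (1 - phi_1^2) = (3.05859 + (-0.127)(0.651)) / (1 - (-0.127)^2) = 2.975913 / 0.983871 = 3.024698.
  gamma(1) = phi_1 gamma(0) + c_1 = (-0.127)(3.024698) + (0.651) = 0.266863.
Therefore gamma(1) = 0.2669 (to 4 decimal places).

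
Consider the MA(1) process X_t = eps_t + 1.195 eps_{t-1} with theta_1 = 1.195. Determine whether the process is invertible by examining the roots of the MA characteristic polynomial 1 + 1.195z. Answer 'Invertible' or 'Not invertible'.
\text{Not invertible}

The MA(q) characteristic polynomial is P(z) = 1 + 1.195z.
Invertibility requires all roots to lie outside the unit circle, i.e. |z| > 1 for every root.
This is linear in z: 1 + (1.195) z = 0  =>  z = -1/(1.195) = -0.83682,  |z| = 0.83682.
Moduli of all roots: 0.8368.
All moduli strictly greater than 1? No.
Verdict: Not invertible.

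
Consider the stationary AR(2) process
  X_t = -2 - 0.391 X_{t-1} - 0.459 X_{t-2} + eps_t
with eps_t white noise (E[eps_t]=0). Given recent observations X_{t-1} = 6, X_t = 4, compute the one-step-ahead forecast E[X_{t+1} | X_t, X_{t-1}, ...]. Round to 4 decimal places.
E[X_{t+1} \mid \mathcal F_t] = -6.3180

For an AR(p) model X_t = c + sum_i phi_i X_{t-i} + eps_t, the
one-step-ahead conditional mean is
  E[X_{t+1} | X_t, ...] = c + sum_i phi_i X_{t+1-i}.
Substitute known values:
  E[X_{t+1} | ...] = -2 + (-0.391) * (4) + (-0.459) * (6)
                   = -6.3180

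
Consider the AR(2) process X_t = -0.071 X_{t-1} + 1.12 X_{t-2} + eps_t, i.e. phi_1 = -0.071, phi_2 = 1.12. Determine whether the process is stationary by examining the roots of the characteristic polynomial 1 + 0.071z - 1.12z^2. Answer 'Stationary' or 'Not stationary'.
\text{Not stationary}

The AR(p) characteristic polynomial is P(z) = 1 + 0.071z - 1.12z^2.
Stationarity requires all roots to lie outside the unit circle, i.e. |z| > 1 for every root.
Set 1 + (0.071) z + (-1.12) z^2 = 0, i.e. a z^2 + b z + c = 0 with a = -1.12, b = 0.071, c = 1.
Discriminant D = b^2 - 4ac = (0.071)^2 - 4*(-1.12)*1 = 0.005041 - (-4.48) = 4.485041.
D >= 0, so the roots are real: z = (-b +/- sqrt(D)) / (2a) = (-0.071 +/- 2.117792) / (-2.24).
  z_1 = (-0.071 + 2.117792) / (-2.24) = -0.9137,   |z_1| = 0.9137.
  z_2 = (-0.071 - 2.117792) / (-2.24) = 0.9771,   |z_2| = 0.9771.
Moduli of all roots: 0.9137, 0.9771.
All moduli strictly greater than 1? No.
Verdict: Not stationary.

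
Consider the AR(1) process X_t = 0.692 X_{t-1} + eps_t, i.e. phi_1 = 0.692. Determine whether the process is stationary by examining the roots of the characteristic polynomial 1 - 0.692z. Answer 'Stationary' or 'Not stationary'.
\text{Stationary}

The AR(p) characteristic polynomial is P(z) = 1 - 0.692z.
Stationarity requires all roots to lie outside the unit circle, i.e. |z| > 1 for every root.
This is linear in z: 1 + (-0.692) z = 0  =>  z = -1/(-0.692) = 1.445087,  |z| = 1.445087.
Moduli of all roots: 1.4451.
All moduli strictly greater than 1? Yes.
Verdict: Stationary.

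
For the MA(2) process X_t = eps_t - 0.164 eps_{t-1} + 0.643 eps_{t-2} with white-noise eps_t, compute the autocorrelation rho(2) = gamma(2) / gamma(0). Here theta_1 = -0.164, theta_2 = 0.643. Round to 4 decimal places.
\rho(2) = 0.4464

For an MA(q) process with theta_0 = 1, the autocovariance is
  gamma(k) = sigma^2 * sum_{i=0..q-k} theta_i * theta_{i+k},
and rho(k) = gamma(k) / gamma(0). Sigma^2 cancels.
  numerator   = (1)*(0.643) = 0.643.
  denominator = (1)^2 + (-0.164)^2 + (0.643)^2 = 1.440345.
  rho(2) = 0.643 / 1.440345 = 0.4464.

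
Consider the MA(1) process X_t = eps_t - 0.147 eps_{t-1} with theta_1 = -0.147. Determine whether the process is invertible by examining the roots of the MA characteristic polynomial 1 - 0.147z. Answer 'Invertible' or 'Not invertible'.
\text{Invertible}

The MA(q) characteristic polynomial is P(z) = 1 - 0.147z.
Invertibility requires all roots to lie outside the unit circle, i.e. |z| > 1 for every root.
This is linear in z: 1 + (-0.147) z = 0  =>  z = -1/(-0.147) = 6.802721,  |z| = 6.802721.
Moduli of all roots: 6.8027.
All moduli strictly greater than 1? Yes.
Verdict: Invertible.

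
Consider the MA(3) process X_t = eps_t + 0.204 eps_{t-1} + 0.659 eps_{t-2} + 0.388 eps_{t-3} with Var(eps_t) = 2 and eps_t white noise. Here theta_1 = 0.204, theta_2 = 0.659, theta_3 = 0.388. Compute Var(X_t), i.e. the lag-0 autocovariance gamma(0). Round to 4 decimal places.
\gamma(0) = 3.2529

For an MA(q) process X_t = eps_t + sum_i theta_i eps_{t-i} with
Var(eps_t) = sigma^2, the variance is
  gamma(0) = sigma^2 * (1 + sum_i theta_i^2).
  sum_i theta_i^2 = (0.204)^2 + (0.659)^2 + (0.388)^2 = 0.041616 + 0.434281 + 0.150544 = 0.626441.
  gamma(0) = 2 * (1 + 0.626441) = 2 * 1.626441 = 3.252882, which rounds to 3.2529.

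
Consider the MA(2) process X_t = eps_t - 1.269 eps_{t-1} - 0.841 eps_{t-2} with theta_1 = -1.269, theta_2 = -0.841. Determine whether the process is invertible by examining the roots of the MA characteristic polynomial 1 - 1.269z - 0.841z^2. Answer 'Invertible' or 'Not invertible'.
\text{Not invertible}

The MA(q) characteristic polynomial is P(z) = 1 - 1.269z - 0.841z^2.
Invertibility requires all roots to lie outside the unit circle, i.e. |z| > 1 for every root.
Set 1 + (-1.269) z + (-0.841) z^2 = 0, i.e. a z^2 + b z + c = 0 with a = -0.841, b = -1.269, c = 1.
Discriminant D = b^2 - 4ac = (-1.269)^2 - 4*(-0.841)*1 = 1.610361 - (-3.364) = 4.974361.
D >= 0, so the roots are real: z = (-b +/- sqrt(D)) / (2a) = (1.269 +/- 2.230328) / (-1.682).
  z_1 = (1.269 + 2.230328) / (-1.682) = -2.0805,   |z_1| = 2.0805.
  z_2 = (1.269 - 2.230328) / (-1.682) = 0.5715,   |z_2| = 0.5715.
Moduli of all roots: 2.0805, 0.5715.
All moduli strictly greater than 1? No.
Verdict: Not invertible.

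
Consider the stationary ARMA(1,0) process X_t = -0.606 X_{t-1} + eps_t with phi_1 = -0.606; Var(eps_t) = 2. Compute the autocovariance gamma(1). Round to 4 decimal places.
\gamma(1) = -1.9154

Multiply the model equation by X_{t-k} and take expectations. With theta_0 = psi_0 = 1 and psi_j the MA(infinity) weights, this gives
  gamma(k) - sum_i phi_i gamma(k-i) = c_k,
  c_k = sigma^2 * sum_{j=k..q} theta_j psi_{j-k}   (c_k = 0 for k > q),
using gamma(-m) = gamma(m).
Pure AR (q = 0): c_0 = sigma^2 = 2, c_k = 0 for k >= 1.
Equations for k = 0 and k = 1 (AR order 1):
  gamma(0) = phi_1 gamma(1) + c_0
  gamma(1) = phi_1 gamma(0) + c_1
Substituting the second into the first: gamma(0) (1 - phi_1^2) = c_0 + phi_1 c_1, so
  gamma(0) = c_0 / (1 - phi_1^2) = 2 / (1 - (-0.606)^2) = 2 / 0.632764 = 3.160736.
  gamma(1) = phi_1 gamma(0) = (-0.606)(3.160736) = -1.915406.
Therefore gamma(1) = -1.9154 (to 4 decimal places).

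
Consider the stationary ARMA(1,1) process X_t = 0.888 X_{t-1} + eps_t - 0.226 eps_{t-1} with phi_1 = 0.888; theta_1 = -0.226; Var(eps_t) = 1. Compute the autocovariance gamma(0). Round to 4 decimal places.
\gamma(0) = 3.0725

Multiply the model equation by X_{t-k} and take expectations. With theta_0 = psi_0 = 1 and psi_j the MA(infinity) weights, this gives
  gamma(k) - sum_i phi_i gamma(k-i) = c_k,
  c_k = sigma^2 * sum_{j=k..q} theta_j psi_{j-k}   (c_k = 0 for k > q),
using gamma(-m) = gamma(m).
psi-weights needed (psi_j = theta_j + sum_i phi_i psi_{j-i}):
  psi_1 = theta_1 + phi_1 = -0.226 + (0.888) = 0.662
Right-hand sides:
  c_0 = sigma^2 (1 + theta_1 psi_1) = 1 * (1 + (-0.226)(0.662)) = 1 * 0.850388 = 0.850388
  c_1 = sigma^2 theta_1 = 1 * (-0.226) = -0.226
  c_2 = 0
Equations for k = 0 and k = 1 (AR order 1):
  gamma(0) = phi_1 gamma(1) + c_0
  gamma(1) = phi_1 gamma(0) + c_1
Substituting the second into the first: gamma(0) (1 - phi_1^2) = c_0 + phi_1 c_1, so
  gamma(0) = (c_0 + phi_1 c_1) / (1 - phi_1^2) = (0.850388 + (0.888)(-0.226)) / (1 - (0.888)^2) = 0.6497 / 0.211456 = 3.072507.
Therefore gamma(0) = 3.0725 (to 4 decimal places).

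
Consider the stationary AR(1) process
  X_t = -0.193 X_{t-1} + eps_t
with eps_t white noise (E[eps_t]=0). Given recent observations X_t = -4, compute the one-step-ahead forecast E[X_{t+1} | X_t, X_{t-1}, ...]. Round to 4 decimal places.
E[X_{t+1} \mid \mathcal F_t] = 0.7720

For an AR(p) model X_t = c + sum_i phi_i X_{t-i} + eps_t, the
one-step-ahead conditional mean is
  E[X_{t+1} | X_t, ...] = c + sum_i phi_i X_{t+1-i}.
Substitute known values:
  E[X_{t+1} | ...] = (-0.193) * (-4)
                   = 0.7720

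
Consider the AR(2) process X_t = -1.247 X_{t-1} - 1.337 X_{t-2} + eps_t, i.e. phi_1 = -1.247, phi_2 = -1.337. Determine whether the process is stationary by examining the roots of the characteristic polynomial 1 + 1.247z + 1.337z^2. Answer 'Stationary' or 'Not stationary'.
\text{Not stationary}

The AR(p) characteristic polynomial is P(z) = 1 + 1.247z + 1.337z^2.
Stationarity requires all roots to lie outside the unit circle, i.e. |z| > 1 for every root.
Set 1 + (1.247) z + (1.337) z^2 = 0, i.e. a z^2 + b z + c = 0 with a = 1.337, b = 1.247, c = 1.
Discriminant D = b^2 - 4ac = (1.247)^2 - 4*(1.337)*1 = 1.555009 - (5.348) = -3.792991.
D < 0, so the roots are the complex-conjugate pair z = (-b +/- i sqrt(-D)) / (2a) = -0.4663 +/- 0.7283i.
For a conjugate pair |z|^2 = z * conj(z) = (product of roots) = c/a = 1/(1.337) = 0.747943, so |z| = sqrt(0.747943) = 0.8648 for both roots.
Moduli of all roots: 0.8648, 0.8648.
All moduli strictly greater than 1? No.
Verdict: Not stationary.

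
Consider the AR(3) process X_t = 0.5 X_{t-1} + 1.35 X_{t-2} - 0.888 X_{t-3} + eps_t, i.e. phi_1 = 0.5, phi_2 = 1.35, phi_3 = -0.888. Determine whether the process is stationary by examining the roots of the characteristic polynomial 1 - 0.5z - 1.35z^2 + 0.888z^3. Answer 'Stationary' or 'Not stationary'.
\text{Not stationary}

The AR(p) characteristic polynomial is P(z) = 1 - 0.5z - 1.35z^2 + 0.888z^3.
Stationarity requires all roots to lie outside the unit circle, i.e. |z| > 1 for every root.
Degree 3: look for a simple real root z0 first, then factor out (1 - z/z0) and solve the remaining quadratic.
Testing z0 = 1.25: P(1.25) = 1 + (-0.5)(1.25) + (-1.35)(1.25)^2 + (0.888)(1.25)^3
  = 1 + (-0.625) + (-2.109375) + (1.734375) = 0.  So z_0 = 1.25 is a root, |z_0| = 1.25.
Divide out the factor (1 - 0.8 z) = (1 - z/z0) (since 1/z0 = 0.8):
  P(z) = (1 - 0.8 z)(1 + (0.3) z + (-1.11) z^2)
  [check: z-coef 0.3 - (0.8) = -0.5; z^2-coef -1.11 - (0.8)(0.3) = -1.35; z^3-coef -(0.8)(-1.11) = 0.888.]
Remaining roots from the quadratic factor 1 + (0.3) z + (-1.11) z^2:
  Set 1 + (0.3) z + (-1.11) z^2 = 0, i.e. a z^2 + b z + c = 0 with a = -1.11, b = 0.3, c = 1.
  Discriminant D = b^2 - 4ac = (0.3)^2 - 4*(-1.11)*1 = 0.09 - (-4.44) = 4.53.
  D >= 0, so the roots are real: z = (-b +/- sqrt(D)) / (2a) = (-0.3 +/- 2.12838) / (-2.22).
    z_1 = (-0.3 + 2.12838) / (-2.22) = -0.8236,   |z_1| = 0.8236.
    z_2 = (-0.3 - 2.12838) / (-2.22) = 1.0939,   |z_2| = 1.0939.
Moduli of all roots: 1.2500, 0.8236, 1.0939.
All moduli strictly greater than 1? No.
Verdict: Not stationary.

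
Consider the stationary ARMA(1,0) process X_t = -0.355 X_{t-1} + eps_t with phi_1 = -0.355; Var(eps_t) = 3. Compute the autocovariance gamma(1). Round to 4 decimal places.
\gamma(1) = -1.2186

Multiply the model equation by X_{t-k} and take expectations. With theta_0 = psi_0 = 1 and psi_j the MA(infinity) weights, this gives
  gamma(k) - sum_i phi_i gamma(k-i) = c_k,
  c_k = sigma^2 * sum_{j=k..q} theta_j psi_{j-k}   (c_k = 0 for k > q),
using gamma(-m) = gamma(m).
Pure AR (q = 0): c_0 = sigma^2 = 3, c_k = 0 for k >= 1.
Equations for k = 0 and k = 1 (AR order 1):
  gamma(0) = phi_1 gamma(1) + c_0
  gamma(1) = phi_1 gamma(0) + c_1
Substituting the second into the first: gamma(0) (1 - phi_1^2) = c_0 + phi_1 c_1, so
  gamma(0) = c_0 / (1 - phi_1^2) = 3 / (1 - (-0.355)^2) = 3 / 0.873975 = 3.432592.
  gamma(1) = phi_1 gamma(0) = (-0.355)(3.432592) = -1.21857.
Therefore gamma(1) = -1.2186 (to 4 decimal places).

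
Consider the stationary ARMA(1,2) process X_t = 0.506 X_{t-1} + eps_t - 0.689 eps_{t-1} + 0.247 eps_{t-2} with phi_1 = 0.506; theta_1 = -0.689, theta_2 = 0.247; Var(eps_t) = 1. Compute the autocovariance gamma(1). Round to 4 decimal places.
\gamma(1) = -0.1950

Multiply the model equation by X_{t-k} and take expectations. With theta_0 = psi_0 = 1 and psi_j the MA(infinity) weights, this gives
  gamma(k) - sum_i phi_i gamma(k-i) = c_k,
  c_k = sigma^2 * sum_{j=k..q} theta_j psi_{j-k}   (c_k = 0 for k > q),
using gamma(-m) = gamma(m).
psi-weights needed (psi_j = theta_j + sum_i phi_i psi_{j-i}):
  psi_1 = theta_1 + phi_1 = -0.689 + (0.506) = -0.183
  psi_2 = theta_2 + phi_1 psi_1 = 0.247 + (0.506)(-0.183) = 0.154402
Right-hand sides:
  c_0 = sigma^2 (1 + theta_1 psi_1 + theta_2 psi_2) = 1 * (1 + (-0.689)(-0.183) + (0.247)(0.154402)) = 1 * 1.164224 = 1.164224
  c_1 = sigma^2 (theta_1 + theta_2 psi_1) = 1 * (-0.689 + (0.247)(-0.183)) = -0.734201
  c_2 = sigma^2 theta_2 = 1 * (0.247) = 0.247
Equations for k = 0 and k = 1 (AR order 1):
  gamma(0) = phi_1 gamma(1) + c_0
  gamma(1) = phi_1 gamma(0) + c_1
Substituting the second into the first: gamma(0) (1 - phi_1^2) = c_0 + phi_1 c_1, so
  gamma(0) = (c_0 + phi_1 c_1) / (1 - phi_1^2) = (1.164224 + (0.506)(-0.734201)) / (1 - (0.506)^2) = 0.792719 / 0.743964 = 1.065534.
  gamma(1) = phi_1 gamma(0) + c_1 = (0.506)(1.065534) + (-0.734201) = -0.195041.
Therefore gamma(1) = -0.1950 (to 4 decimal places).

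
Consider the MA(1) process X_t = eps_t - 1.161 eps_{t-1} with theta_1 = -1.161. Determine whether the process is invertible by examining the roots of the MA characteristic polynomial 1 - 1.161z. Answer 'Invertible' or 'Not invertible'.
\text{Not invertible}

The MA(q) characteristic polynomial is P(z) = 1 - 1.161z.
Invertibility requires all roots to lie outside the unit circle, i.e. |z| > 1 for every root.
This is linear in z: 1 + (-1.161) z = 0  =>  z = -1/(-1.161) = 0.861326,  |z| = 0.861326.
Moduli of all roots: 0.8613.
All moduli strictly greater than 1? No.
Verdict: Not invertible.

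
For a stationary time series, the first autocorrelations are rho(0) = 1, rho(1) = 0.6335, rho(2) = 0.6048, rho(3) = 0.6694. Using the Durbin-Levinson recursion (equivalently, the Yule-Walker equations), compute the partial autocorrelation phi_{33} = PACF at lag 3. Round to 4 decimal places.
\phi_{33} = 0.3799

The PACF at lag k is phi_{kk}, the last component of the solution
to the Yule-Walker system G_k phi = r_k where
  (G_k)_{ij} = rho(|i - j|), (r_k)_i = rho(i), i,j = 1..k.
Equivalently, Durbin-Levinson gives phi_{kk} iteratively:
  phi_{11} = rho(1)
  phi_{kk} = [rho(k) - sum_{j=1..k-1} phi_{k-1,j} rho(k-j)]
            / [1 - sum_{j=1..k-1} phi_{k-1,j} rho(j)],
  phi_{k,j} = phi_{k-1,j} - phi_{kk} phi_{k-1,k-j},  j = 1..k-1.
Step k = 1:
  phi_11 = rho(1) = 0.6335.
Step k = 2:
  phi_22 = [rho(2) - phi_11 rho(1)] / [1 - phi_11 rho(1)] = [0.6048 - (0.6335)(0.6335)] / [1 - (0.6335)(0.6335)]
         = 0.20347775 / 0.59867775 = 0.339879.
  Update: phi_21 = phi_11 - phi_22 phi_11 = 0.6335 - (0.339879)(0.6335) = 0.418187.
Step k = 3:
  phi_33 = [rho(3) - phi_21 rho(2) - phi_22 rho(1)] / [1 - phi_21 rho(1) - phi_22 rho(2)]
    numerator   = 0.6694 - (0.418187)(0.6048) - (0.339879)(0.6335) = 0.20116747
    denominator = 1 - (0.418187)(0.6335) - (0.339879)(0.6048) = 0.52952002
  phi_33 = 0.20116747 / 0.52952002 = 0.3799.
Therefore phi_{33} = 0.3799.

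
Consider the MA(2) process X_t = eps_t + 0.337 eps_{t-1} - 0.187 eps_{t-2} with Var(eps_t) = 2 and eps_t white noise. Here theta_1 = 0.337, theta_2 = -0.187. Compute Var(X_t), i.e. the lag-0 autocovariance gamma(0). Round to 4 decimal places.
\gamma(0) = 2.2971

For an MA(q) process X_t = eps_t + sum_i theta_i eps_{t-i} with
Var(eps_t) = sigma^2, the variance is
  gamma(0) = sigma^2 * (1 + sum_i theta_i^2).
  sum_i theta_i^2 = (0.337)^2 + (-0.187)^2 = 0.113569 + 0.034969 = 0.148538.
  gamma(0) = 2 * (1 + 0.148538) = 2 * 1.148538 = 2.297076, which rounds to 2.2971.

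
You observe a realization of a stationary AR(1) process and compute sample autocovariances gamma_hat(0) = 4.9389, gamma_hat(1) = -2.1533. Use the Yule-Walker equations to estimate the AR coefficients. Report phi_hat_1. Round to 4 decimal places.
\hat\phi_{1} = -0.4360

The Yule-Walker equations for an AR(p) process read, in matrix form,
  Gamma_p phi = r_p,   with   (Gamma_p)_{ij} = gamma(|i - j|),
                       (r_p)_i = gamma(i),   i,j = 1..p.
Substitute the sample gammas (Toeplitz matrix and right-hand side of size 1):
  Gamma_p = [[4.9389]]
  r_p     = [-2.1533]
With p = 1 this is the single equation gamma(0) phi_1 = gamma(1):
  phi_hat_1 = gamma(1) / gamma(0) = -2.1533 / 4.9389 = -0.4360.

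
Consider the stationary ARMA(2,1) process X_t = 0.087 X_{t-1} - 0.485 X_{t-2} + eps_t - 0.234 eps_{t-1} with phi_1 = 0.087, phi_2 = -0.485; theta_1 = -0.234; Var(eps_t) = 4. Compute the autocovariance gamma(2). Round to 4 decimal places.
\gamma(2) = -2.6424

Multiply the model equation by X_{t-k} and take expectations. With theta_0 = psi_0 = 1 and psi_j the MA(infinity) weights, this gives
  gamma(k) - sum_i phi_i gamma(k-i) = c_k,
  c_k = sigma^2 * sum_{j=k..q} theta_j psi_{j-k}   (c_k = 0 for k > q),
using gamma(-m) = gamma(m).
psi-weights needed (psi_j = theta_j + sum_i phi_i psi_{j-i}):
  psi_1 = theta_1 + phi_1 = -0.234 + (0.087) = -0.147
Right-hand sides:
  c_0 = sigma^2 (1 + theta_1 psi_1) = 4 * (1 + (-0.234)(-0.147)) = 4 * 1.034398 = 4.137592
  c_1 = sigma^2 theta_1 = 4 * (-0.234) = -0.936
  c_2 = 0
Equations for k = 0, 1, 2 (AR order 2, c_2 = 0):
  (E0) gamma(0) = phi_1 gamma(1) + phi_2 gamma(2) + c_0
  (E1) gamma(1) = phi_1 gamma(0) + phi_2 gamma(1) + c_1
  (E2) gamma(2) = phi_1 gamma(1) + phi_2 gamma(0)
From (E1): gamma(1) = A gamma(0) + B with
  A = phi_1 / (1 - phi_2) = 0.087 / 1.485 = 0.058586,   B = c_1 / (1 - phi_2) = -0.936 / 1.485 = -0.630303.
Insert (E2) into (E0): gamma(0) (1 - phi_2^2) = phi_1 (1 + phi_2) gamma(1) + c_0.
  phi_1 (1 + phi_2) = (0.087)(0.515) = 0.044805,   1 - phi_2^2 = 0.764775.
Replace gamma(1) by A gamma(0) + B and collect gamma(0):
  gamma(0) [0.764775 - (0.044805)(0.058586)] = (0.044805)(-0.630303) + 4.137592
  gamma(0) * 0.76215 = 4.109351
  gamma(0) = 4.109351 / 0.76215 = 5.391788.
  gamma(1) = A gamma(0) + B = (0.058586)(5.391788) + (-0.630303) = -0.314421.
  gamma(2) = phi_1 gamma(1) + phi_2 gamma(0) = (0.087)(-0.314421) + (-0.485)(5.391788) = -2.642372.
Therefore gamma(2) = -2.6424 (to 4 decimal places).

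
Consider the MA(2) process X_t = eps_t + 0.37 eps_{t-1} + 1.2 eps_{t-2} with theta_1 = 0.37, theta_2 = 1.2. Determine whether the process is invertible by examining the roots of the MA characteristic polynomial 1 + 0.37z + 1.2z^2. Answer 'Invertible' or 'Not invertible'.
\text{Not invertible}

The MA(q) characteristic polynomial is P(z) = 1 + 0.37z + 1.2z^2.
Invertibility requires all roots to lie outside the unit circle, i.e. |z| > 1 for every root.
Set 1 + (0.37) z + (1.2) z^2 = 0, i.e. a z^2 + b z + c = 0 with a = 1.2, b = 0.37, c = 1.
Discriminant D = b^2 - 4ac = (0.37)^2 - 4*(1.2)*1 = 0.1369 - (4.8) = -4.6631.
D < 0, so the roots are the complex-conjugate pair z = (-b +/- i sqrt(-D)) / (2a) = -0.1542 +/- 0.8998i.
For a conjugate pair |z|^2 = z * conj(z) = (product of roots) = c/a = 1/(1.2) = 0.833333, so |z| = sqrt(0.833333) = 0.9129 for both roots.
Moduli of all roots: 0.9129, 0.9129.
All moduli strictly greater than 1? No.
Verdict: Not invertible.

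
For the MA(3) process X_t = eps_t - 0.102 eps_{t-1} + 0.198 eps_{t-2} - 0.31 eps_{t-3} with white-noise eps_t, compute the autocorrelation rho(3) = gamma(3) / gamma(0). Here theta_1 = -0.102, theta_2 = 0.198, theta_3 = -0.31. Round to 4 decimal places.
\rho(3) = -0.2706

For an MA(q) process with theta_0 = 1, the autocovariance is
  gamma(k) = sigma^2 * sum_{i=0..q-k} theta_i * theta_{i+k},
and rho(k) = gamma(k) / gamma(0). Sigma^2 cancels.
  numerator   = (1)*(-0.31) = -0.31.
  denominator = (1)^2 + (-0.102)^2 + (0.198)^2 + (-0.31)^2 = 1.145708.
  rho(3) = -0.31 / 1.145708 = -0.2706.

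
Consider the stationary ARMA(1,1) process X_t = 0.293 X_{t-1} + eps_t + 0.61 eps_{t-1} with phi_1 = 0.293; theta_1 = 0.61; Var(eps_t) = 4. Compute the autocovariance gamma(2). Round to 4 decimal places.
\gamma(2) = 1.3646

Multiply the model equation by X_{t-k} and take expectations. With theta_0 = psi_0 = 1 and psi_j the MA(infinity) weights, this gives
  gamma(k) - sum_i phi_i gamma(k-i) = c_k,
  c_k = sigma^2 * sum_{j=k..q} theta_j psi_{j-k}   (c_k = 0 for k > q),
using gamma(-m) = gamma(m).
psi-weights needed (psi_j = theta_j + sum_i phi_i psi_{j-i}):
  psi_1 = theta_1 + phi_1 = 0.61 + (0.293) = 0.903
Right-hand sides:
  c_0 = sigma^2 (1 + theta_1 psi_1) = 4 * (1 + (0.61)(0.903)) = 4 * 1.55083 = 6.20332
  c_1 = sigma^2 theta_1 = 4 * (0.61) = 2.44
  c_2 = 0
Equations for k = 0 and k = 1 (AR order 1):
  gamma(0) = phi_1 gamma(1) + c_0
  gamma(1) = phi_1 gamma(0) + c_1
Substituting the second into the first: gamma(0) (1 - phi_1^2) = c_0 + phi_1 c_1, so
  gamma(0) = (c_0 + phi_1 c_1) / (1 - phi_1^2) = (6.20332 + (0.293)(2.44)) / (1 - (0.293)^2) = 6.91824 / 0.914151 = 7.56794.
  gamma(1) = phi_1 gamma(0) + c_1 = (0.293)(7.56794) + (2.44) = 4.657406.
For k = 2 (> q): gamma(2) = phi_1 gamma(1) = (0.293)(4.657406) = 1.36462.
Therefore gamma(2) = 1.3646 (to 4 decimal places).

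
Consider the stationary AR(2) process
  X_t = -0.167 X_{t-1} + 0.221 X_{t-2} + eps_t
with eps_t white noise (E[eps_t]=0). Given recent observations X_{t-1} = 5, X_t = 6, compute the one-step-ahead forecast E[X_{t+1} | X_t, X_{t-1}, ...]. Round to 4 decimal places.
E[X_{t+1} \mid \mathcal F_t] = 0.1030

For an AR(p) model X_t = c + sum_i phi_i X_{t-i} + eps_t, the
one-step-ahead conditional mean is
  E[X_{t+1} | X_t, ...] = c + sum_i phi_i X_{t+1-i}.
Substitute known values:
  E[X_{t+1} | ...] = (-0.167) * (6) + (0.221) * (5)
                   = 0.1030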